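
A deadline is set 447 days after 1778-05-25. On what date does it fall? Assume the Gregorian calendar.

+365 (one year) → May 25, 1779 (82 left).
May has 31 days: +7 → Jun 1, 1779 (75 left).
Jun has 30 days: +30 → Jul 1, 1779 (45 left).
Jul has 31 days: +31 → Aug 1, 1779 (14 left).
+14 → Aug 15, 1779.

August 15, 1779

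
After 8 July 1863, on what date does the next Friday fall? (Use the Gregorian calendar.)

Jul 8, 1863 is a Wednesday.
From Wednesday to the next Friday is 2 days.
Jul 8, 1863 + 2 = Jul 10, 1863.

July 10, 1863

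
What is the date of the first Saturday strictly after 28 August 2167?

August 29, 2167

Aug 28, 2167 is a Friday.
From Friday to the next Saturday is 1 day.
Aug 28, 2167 + 1 = Aug 29, 2167.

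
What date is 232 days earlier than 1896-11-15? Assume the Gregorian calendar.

March 28, 1896

−15 → Oct 31, 1896 (end of Oct, 31 days; 217 left).
−31 → Sep 30, 1896 (end of Sep, 30 days; 186 left).
−30 → Aug 31, 1896 (end of Aug, 31 days; 156 left).
−31 → Jul 31, 1896 (end of Jul, 31 days; 125 left).
−31 → Jun 30, 1896 (end of Jun, 30 days; 94 left).
−30 → May 31, 1896 (end of May, 31 days; 64 left).
−31 → Apr 30, 1896 (end of Apr, 30 days; 33 left).
−30 → Mar 31, 1896 (end of Mar, 31 days; 3 left).
−3 → Mar 28, 1896.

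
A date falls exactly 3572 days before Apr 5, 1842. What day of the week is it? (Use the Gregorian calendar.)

First find the weekday of Apr 5, 1842. Doomsday rule: the anchor day for the 1800s is Friday. For year 42: 42÷12 = 3 r 6, and 6÷4 = 1, so 3+6+1 = 10.
Friday + 10 ≡ Monday — that's 1842's doomsday.
In April the doomsday date is Apr 4.
Apr 5 is 1 day after Apr 4; 1 mod 7 = 1, so Monday + 1 = Tuesday.
3572 mod 7 = 2, so 3572 days before a Tuesday is Tuesday − 2 = Sunday.

Sunday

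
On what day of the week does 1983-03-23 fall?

Doomsday rule: the anchor day for the 1900s is Wednesday. For year 83: 83÷12 = 6 r 11, and 11÷4 = 2, so 6+11+2 = 19.
Wednesday + 19 ≡ Monday — that's 1983's doomsday.
In March the doomsday date is Mar 14.
Mar 23 is 9 days after Mar 14; 9 mod 7 = 2, so Monday + 2 = Wednesday.

Wednesday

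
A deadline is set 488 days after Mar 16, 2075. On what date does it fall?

+366 (one year; includes Feb 29, 2076) → Mar 16, 2076 (122 left).
Mar has 31 days: +16 → Apr 1, 2076 (106 left).
Apr has 30 days: +30 → May 1, 2076 (76 left).
May has 31 days: +31 → Jun 1, 2076 (45 left).
Jun has 30 days: +30 → Jul 1, 2076 (15 left).
+15 → Jul 16, 2076.

July 16, 2076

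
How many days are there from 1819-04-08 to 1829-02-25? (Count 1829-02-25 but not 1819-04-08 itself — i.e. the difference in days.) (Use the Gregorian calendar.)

Apr 8, 1819 → Apr 8, 1820: 366 days (Feb 29, 1820 is in that span).
Apr 8, 1820 → Apr 8, 1821: 365 days.
Apr 8, 1821 → Apr 8, 1822: 365 days.
Apr 8, 1822 → Apr 8, 1823: 365 days.
Apr 8, 1823 → Apr 8, 1824: 366 days (Feb 29, 1824 is in that span).
Apr 8, 1824 → Apr 8, 1825: 365 days.
Apr 8, 1825 → Apr 8, 1826: 365 days.
Apr 8, 1826 → Apr 8, 1827: 365 days.
Apr 8, 1827 → Apr 8, 1828: 366 days (Feb 29, 1828 is in that span).
Apr 8, 1828 → May 8, 1828: 30 days (April has 30).
May 8, 1828 → Jun 8, 1828: 31 days (May has 31).
Jun 8, 1828 → Jul 8, 1828: 30 days (June has 30).
Jul 8, 1828 → Aug 8, 1828: 31 days (July has 31).
Aug 8, 1828 → Sep 8, 1828: 31 days (August has 31).
Sep 8, 1828 → Oct 8, 1828: 30 days (September has 30).
Oct 8, 1828 → Nov 8, 1828: 31 days (October has 31).
Nov 8, 1828 → Dec 8, 1828: 30 days (November has 30).
Dec 8, 1828 → Jan 8, 1829: 31 days (December has 31).
Jan 8, 1829 → Feb 8, 1829: 31 days (January has 31).
Feb 8, 1829 → Feb 25, 1829: 17 days.
Total: 3611 days.

3611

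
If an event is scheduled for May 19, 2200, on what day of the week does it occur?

Monday

Doomsday rule: the anchor day for the 2200s is Friday. For year 00: 0÷12 = 0 r 0, and 0÷4 = 0, so 0+0+0 = 0.
Friday + 0 ≡ Friday — that's 2200's doomsday.
In May the doomsday date is May 9.
May 19 is 10 days after May 9; 10 mod 7 = 3, so Friday + 3 = Monday.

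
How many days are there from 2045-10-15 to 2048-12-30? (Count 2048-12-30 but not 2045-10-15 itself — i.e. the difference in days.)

Oct 15, 2045 → Oct 15, 2046: 365 days.
Oct 15, 2046 → Oct 15, 2047: 365 days.
Oct 15, 2047 → Oct 15, 2048: 366 days (Feb 29, 2048 is in that span).
Oct 15, 2048 → Nov 15, 2048: 31 days (October has 31).
Nov 15, 2048 → Dec 15, 2048: 30 days (November has 30).
Dec 15, 2048 → Dec 30, 2048: 15 days.
Total: 1172 days.

1172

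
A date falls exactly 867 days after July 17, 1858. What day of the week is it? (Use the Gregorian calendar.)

Friday

Jul 17, 1858 is a Saturday.
867 mod 7 = 6, so 867 days after a Saturday is Saturday + 6 = Friday.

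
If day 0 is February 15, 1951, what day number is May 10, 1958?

Feb 15, 1951 → Feb 15, 1952: 365 days.
Feb 15, 1952 → Feb 15, 1953: 366 days (Feb 29, 1952 is in that span).
Feb 15, 1953 → Feb 15, 1954: 365 days.
Feb 15, 1954 → Feb 15, 1955: 365 days.
Feb 15, 1955 → Feb 15, 1956: 365 days.
Feb 15, 1956 → Feb 15, 1957: 366 days (Feb 29, 1956 is in that span).
Feb 15, 1957 → Feb 15, 1958: 365 days.
Feb 15, 1958 → Mar 15, 1958: 28 days (February has 28).
Mar 15, 1958 → Apr 15, 1958: 31 days (March has 31).
Apr 15, 1958 → May 10, 1958: 25 days.
Total: 2641 days.

2641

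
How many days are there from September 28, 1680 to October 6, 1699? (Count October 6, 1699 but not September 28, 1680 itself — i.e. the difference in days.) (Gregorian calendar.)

6947

Sep 28, 1680 → Sep 28, 1681: 365 days.
Sep 28, 1681 → Sep 28, 1682: 365 days.
Sep 28, 1682 → Sep 28, 1683: 365 days.
Sep 28, 1683 → Sep 28, 1684: 366 days (Feb 29, 1684 is in that span).
Sep 28, 1684 → Sep 28, 1685: 365 days.
Sep 28, 1685 → Sep 28, 1686: 365 days.
Sep 28, 1686 → Sep 28, 1687: 365 days.
Sep 28, 1687 → Sep 28, 1688: 366 days (Feb 29, 1688 is in that span).
Sep 28, 1688 → Sep 28, 1689: 365 days.
Sep 28, 1689 → Sep 28, 1690: 365 days.
Sep 28, 1690 → Sep 28, 1691: 365 days.
Sep 28, 1691 → Sep 28, 1692: 366 days (Feb 29, 1692 is in that span).
Sep 28, 1692 → Sep 28, 1693: 365 days.
Sep 28, 1693 → Sep 28, 1694: 365 days.
Sep 28, 1694 → Sep 28, 1695: 365 days.
Sep 28, 1695 → Sep 28, 1696: 366 days (Feb 29, 1696 is in that span).
Sep 28, 1696 → Sep 28, 1697: 365 days.
Sep 28, 1697 → Sep 28, 1698: 365 days.
Sep 28, 1698 → Oct 28, 1698: 30 days (September has 30).
Oct 28, 1698 → Nov 28, 1698: 31 days (October has 31).
Nov 28, 1698 → Dec 28, 1698: 30 days (November has 30).
Dec 28, 1698 → Jan 28, 1699: 31 days (December has 31).
Jan 28, 1699 → Feb 28, 1699: 31 days (January has 31).
Feb 28, 1699 → Mar 28, 1699: 28 days (February has 28).
Mar 28, 1699 → Apr 28, 1699: 31 days (March has 31).
Apr 28, 1699 → May 28, 1699: 30 days (April has 30).
May 28, 1699 → Jun 28, 1699: 31 days (May has 31).
Jun 28, 1699 → Jul 28, 1699: 30 days (June has 30).
Jul 28, 1699 → Aug 28, 1699: 31 days (July has 31).
Aug 28, 1699 → Sep 28, 1699: 31 days (August has 31).
Sep 28, 1699 → Oct 6, 1699: 8 days.
Total: 6947 days.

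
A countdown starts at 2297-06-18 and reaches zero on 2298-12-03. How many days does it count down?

Jun 18, 2297 → Jun 18, 2298: 365 days.
Jun 18, 2298 → Jul 18, 2298: 30 days (June has 30).
Jul 18, 2298 → Aug 18, 2298: 31 days (July has 31).
Aug 18, 2298 → Sep 18, 2298: 31 days (August has 31).
Sep 18, 2298 → Oct 18, 2298: 30 days (September has 30).
Oct 18, 2298 → Nov 18, 2298: 31 days (October has 31).
Nov 18, 2298 → Dec 3, 2298: 15 days.
Total: 533 days.

533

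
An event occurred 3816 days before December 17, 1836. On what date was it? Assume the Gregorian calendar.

−366 (one year; includes Feb 29, 1836) → Dec 17, 1835 (3450 left).
−365 (one year) → Dec 17, 1834 (3085 left).
−365 (one year) → Dec 17, 1833 (2720 left).
−365 (one year) → Dec 17, 1832 (2355 left).
−366 (one year; includes Feb 29, 1832) → Dec 17, 1831 (1989 left).
−365 (one year) → Dec 17, 1830 (1624 left).
−365 (one year) → Dec 17, 1829 (1259 left).
−365 (one year) → Dec 17, 1828 (894 left).
−366 (one year; includes Feb 29, 1828) → Dec 17, 1827 (528 left).
−365 (one year) → Dec 17, 1826 (163 left).
−17 → Nov 30, 1826 (end of Nov, 30 days; 146 left).
−30 → Oct 31, 1826 (end of Oct, 31 days; 116 left).
−31 → Sep 30, 1826 (end of Sep, 30 days; 85 left).
−30 → Aug 31, 1826 (end of Aug, 31 days; 55 left).
−31 → Jul 31, 1826 (end of Jul, 31 days; 24 left).
−24 → Jul 7, 1826.

July 7, 1826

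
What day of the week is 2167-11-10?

Tuesday

Doomsday rule: the anchor day for the 2100s is Sunday. For year 67: 67÷12 = 5 r 7, and 7÷4 = 1, so 5+7+1 = 13.
Sunday + 13 ≡ Saturday — that's 2167's doomsday.
In November the doomsday date is Nov 7.
Nov 10 is 3 days after Nov 7; 3 mod 7 = 3, so Saturday + 3 = Tuesday.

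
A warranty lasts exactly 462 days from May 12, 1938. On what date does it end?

August 17, 1939

+365 (one year) → May 12, 1939 (97 left).
May has 31 days: +20 → Jun 1, 1939 (77 left).
Jun has 30 days: +30 → Jul 1, 1939 (47 left).
Jul has 31 days: +31 → Aug 1, 1939 (16 left).
+16 → Aug 17, 1939.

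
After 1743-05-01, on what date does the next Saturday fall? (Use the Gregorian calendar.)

May 1, 1743 is a Wednesday.
From Wednesday to the next Saturday is 3 days.
May 1, 1743 + 3 = May 4, 1743.

May 4, 1743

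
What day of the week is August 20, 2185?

January 1, 2185 is a Saturday.
Jan 1, 2185 → Feb 1, 2185: 31 days (January has 31).
Feb 1, 2185 → Mar 1, 2185: 28 days (February has 28).
Mar 1, 2185 → Apr 1, 2185: 31 days (March has 31).
Apr 1, 2185 → May 1, 2185: 30 days (April has 30).
May 1, 2185 → Jun 1, 2185: 31 days (May has 31).
Jun 1, 2185 → Jul 1, 2185: 30 days (June has 30).
Jul 1, 2185 → Aug 1, 2185: 31 days (July has 31).
Aug 1, 2185 → Aug 20, 2185: 19 days.
Total: 231 days.
231 mod 7 = 0, so Saturday + 0 = Saturday.

Saturday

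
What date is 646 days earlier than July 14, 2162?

−365 (one year) → Jul 14, 2161 (281 left).
−14 → Jun 30, 2161 (end of Jun, 30 days; 267 left).
−30 → May 31, 2161 (end of May, 31 days; 237 left).
−31 → Apr 30, 2161 (end of Apr, 30 days; 206 left).
−30 → Mar 31, 2161 (end of Mar, 31 days; 176 left).
−31 → Feb 28, 2161 (end of Feb, 28 days; 145 left).
−28 → Jan 31, 2161 (end of Jan, 31 days; 117 left).
−31 → Dec 31, 2160 (end of Dec, 31 days; 86 left).
−31 → Nov 30, 2160 (end of Nov, 30 days; 55 left).
−30 → Oct 31, 2160 (end of Oct, 31 days; 25 left).
−25 → Oct 6, 2160.

October 6, 2160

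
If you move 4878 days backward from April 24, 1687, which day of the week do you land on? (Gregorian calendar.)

Apr 24, 1687 is a Thursday.
4878 mod 7 = 6, so 4878 days before a Thursday is Thursday − 6 = Friday.

Friday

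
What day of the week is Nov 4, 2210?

Sunday

Doomsday rule: the anchor day for the 2200s is Friday. For year 10: 10÷12 = 0 r 10, and 10÷4 = 2, so 0+10+2 = 12.
Friday + 12 ≡ Wednesday — that's 2210's doomsday.
In November the doomsday date is Nov 7.
Nov 4 is 3 days before Nov 7; 3 mod 7 = 3, so Wednesday − 3 = Sunday.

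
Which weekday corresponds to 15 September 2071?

Doomsday rule: the anchor day for the 2000s is Tuesday. For year 71: 71÷12 = 5 r 11, and 11÷4 = 2, so 5+11+2 = 18.
Tuesday + 18 ≡ Saturday — that's 2071's doomsday.
In September the doomsday date is Sep 5.
Sep 15 is 10 days after Sep 5; 10 mod 7 = 3, so Saturday + 3 = Tuesday.

Tuesday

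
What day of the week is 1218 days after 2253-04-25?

Apr 25, 2253 is a Monday.
1218 mod 7 = 0, so 1218 days after a Monday is Monday + 0 = Monday.

Monday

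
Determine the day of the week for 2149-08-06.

Doomsday rule: the anchor day for the 2100s is Sunday. For year 49: 49÷12 = 4 r 1, and 1÷4 = 0, so 4+1+0 = 5.
Sunday + 5 ≡ Friday — that's 2149's doomsday.
In August the doomsday date is Aug 8.
Aug 6 is 2 days before Aug 8; 2 mod 7 = 2, so Friday − 2 = Wednesday.

Wednesday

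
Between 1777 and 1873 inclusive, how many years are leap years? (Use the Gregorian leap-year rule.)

23

Multiples of 4 in [1777,1873]: 24.
Of those, multiples of 100: 1 (not leap unless ÷400).
Multiples of 400: 0.
Leap years = 24 − 1 + 0 = 23.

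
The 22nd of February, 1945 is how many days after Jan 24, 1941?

1490

Jan 24, 1941 → Jan 24, 1942: 365 days.
Jan 24, 1942 → Jan 24, 1943: 365 days.
Jan 24, 1943 → Jan 24, 1944: 365 days.
Jan 24, 1944 → Feb 24, 1944: 31 days (January has 31).
Feb 24, 1944 → Mar 24, 1944: 29 days (February has 29).
Mar 24, 1944 → Apr 24, 1944: 31 days (March has 31).
Apr 24, 1944 → May 24, 1944: 30 days (April has 30).
May 24, 1944 → Jun 24, 1944: 31 days (May has 31).
Jun 24, 1944 → Jul 24, 1944: 30 days (June has 30).
Jul 24, 1944 → Aug 24, 1944: 31 days (July has 31).
Aug 24, 1944 → Sep 24, 1944: 31 days (August has 31).
Sep 24, 1944 → Oct 24, 1944: 30 days (September has 30).
Oct 24, 1944 → Nov 24, 1944: 31 days (October has 31).
Nov 24, 1944 → Dec 24, 1944: 30 days (November has 30).
Dec 24, 1944 → Jan 24, 1945: 31 days (December has 31).
Jan 24, 1945 → Feb 22, 1945: 29 days.
Total: 1490 days.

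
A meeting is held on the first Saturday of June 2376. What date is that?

June 5, 2376

June 1, 2376 is a Tuesday.
The first Saturday is therefore June 5 (4 days later).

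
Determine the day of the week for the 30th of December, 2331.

Wednesday

Doomsday rule: the anchor day for the 2300s is Wednesday. For year 31: 31÷12 = 2 r 7, and 7÷4 = 1, so 2+7+1 = 10.
Wednesday + 10 ≡ Saturday — that's 2331's doomsday.
In December the doomsday date is Dec 12.
Dec 30 is 18 days after Dec 12; 18 mod 7 = 4, so Saturday + 4 = Wednesday.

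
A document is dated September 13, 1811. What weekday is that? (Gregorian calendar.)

Friday

Doomsday rule: the anchor day for the 1800s is Friday. For year 11: 11÷12 = 0 r 11, and 11÷4 = 2, so 0+11+2 = 13.
Friday + 13 ≡ Thursday — that's 1811's doomsday.
In September the doomsday date is Sep 5.
Sep 13 is 8 days after Sep 5; 8 mod 7 = 1, so Thursday + 1 = Friday.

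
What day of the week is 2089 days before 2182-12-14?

Wednesday

First find the weekday of Dec 14, 2182. Doomsday rule: the anchor day for the 2100s is Sunday. For year 82: 82÷12 = 6 r 10, and 10÷4 = 2, so 6+10+2 = 18.
Sunday + 18 ≡ Thursday — that's 2182's doomsday.
In December the doomsday date is Dec 12.
Dec 14 is 2 days after Dec 12; 2 mod 7 = 2, so Thursday + 2 = Saturday.
2089 mod 7 = 3, so 2089 days before a Saturday is Saturday − 3 = Wednesday.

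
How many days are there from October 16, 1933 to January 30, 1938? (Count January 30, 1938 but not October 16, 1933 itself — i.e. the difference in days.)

Oct 16, 1933 → Oct 16, 1934: 365 days.
Oct 16, 1934 → Oct 16, 1935: 365 days.
Oct 16, 1935 → Oct 16, 1936: 366 days (Feb 29, 1936 is in that span).
Oct 16, 1936 → Oct 16, 1937: 365 days.
Oct 16, 1937 → Nov 16, 1937: 31 days (October has 31).
Nov 16, 1937 → Dec 16, 1937: 30 days (November has 30).
Dec 16, 1937 → Jan 16, 1938: 31 days (December has 31).
Jan 16, 1938 → Jan 30, 1938: 14 days.
Total: 1567 days.

1567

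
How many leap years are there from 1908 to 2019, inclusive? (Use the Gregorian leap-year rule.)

28

Multiples of 4 in [1908,2019]: 28.
Of those, multiples of 100: 1 (not leap unless ÷400).
Multiples of 400: 1.
Leap years = 28 − 1 + 1 = 28.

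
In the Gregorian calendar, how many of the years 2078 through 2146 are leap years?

16

Multiples of 4 in [2078,2146]: 17.
Of those, multiples of 100: 1 (not leap unless ÷400).
Multiples of 400: 0.
Leap years = 17 − 1 + 0 = 16.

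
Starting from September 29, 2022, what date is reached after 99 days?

January 6, 2023

Sep has 30 days: +2 → Oct 1, 2022 (97 left).
Oct has 31 days: +31 → Nov 1, 2022 (66 left).
Nov has 30 days: +30 → Dec 1, 2022 (36 left).
Dec has 31 days: +31 → Jan 1, 2023 (5 left).
+5 → Jan 6, 2023.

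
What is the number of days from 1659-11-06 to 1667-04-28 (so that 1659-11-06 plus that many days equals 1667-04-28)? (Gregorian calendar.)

2730

Nov 6, 1659 → Nov 6, 1660: 366 days (Feb 29, 1660 is in that span).
Nov 6, 1660 → Nov 6, 1661: 365 days.
Nov 6, 1661 → Nov 6, 1662: 365 days.
Nov 6, 1662 → Nov 6, 1663: 365 days.
Nov 6, 1663 → Nov 6, 1664: 366 days (Feb 29, 1664 is in that span).
Nov 6, 1664 → Nov 6, 1665: 365 days.
Nov 6, 1665 → Nov 6, 1666: 365 days.
Nov 6, 1666 → Dec 6, 1666: 30 days (November has 30).
Dec 6, 1666 → Jan 6, 1667: 31 days (December has 31).
Jan 6, 1667 → Feb 6, 1667: 31 days (January has 31).
Feb 6, 1667 → Mar 6, 1667: 28 days (February has 28).
Mar 6, 1667 → Apr 6, 1667: 31 days (March has 31).
Apr 6, 1667 → Apr 28, 1667: 22 days.
Total: 2730 days.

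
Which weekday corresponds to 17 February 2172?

Monday

Doomsday rule: the anchor day for the 2100s is Sunday. For year 72: 72÷12 = 6 r 0, and 0÷4 = 0, so 6+0+0 = 6.
Sunday + 6 ≡ Saturday — that's 2172's doomsday.
In February the doomsday date is Feb 29 (2172 is a leap year (divisible by 4)).
Feb 17 is 12 days before Feb 29; 12 mod 7 = 5, so Saturday − 5 = Monday.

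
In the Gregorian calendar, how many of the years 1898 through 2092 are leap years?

Multiples of 4 in [1898,2092]: 49.
Of those, multiples of 100: 2 (not leap unless ÷400).
Multiples of 400: 1.
Leap years = 49 − 2 + 1 = 48.

48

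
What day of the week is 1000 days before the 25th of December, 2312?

Dec 25, 2312 is a Wednesday.
1000 mod 7 = 6, so 1000 days before a Wednesday is Wednesday − 6 = Thursday.

Thursday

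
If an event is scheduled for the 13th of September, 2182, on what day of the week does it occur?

Doomsday rule: the anchor day for the 2100s is Sunday. For year 82: 82÷12 = 6 r 10, and 10÷4 = 2, so 6+10+2 = 18.
Sunday + 18 ≡ Thursday — that's 2182's doomsday.
In September the doomsday date is Sep 5.
Sep 13 is 8 days after Sep 5; 8 mod 7 = 1, so Thursday + 1 = Friday.

Friday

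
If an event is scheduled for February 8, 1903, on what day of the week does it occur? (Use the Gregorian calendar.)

January 1, 1903 is a Thursday.
Jan 1, 1903 → Feb 1, 1903: 31 days (January has 31).
Feb 1, 1903 → Feb 8, 1903: 7 days.
Total: 38 days.
38 mod 7 = 3, so Thursday + 3 = Sunday.

Sunday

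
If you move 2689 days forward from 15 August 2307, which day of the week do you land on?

First find the weekday of Aug 15, 2307. Doomsday rule: the anchor day for the 2300s is Wednesday. For year 07: 7÷12 = 0 r 7, and 7÷4 = 1, so 0+7+1 = 8.
Wednesday + 8 ≡ Thursday — that's 2307's doomsday.
In August the doomsday date is Aug 8.
Aug 15 is 7 days after Aug 8; 7 mod 7 = 0, so Thursday + 0 = Thursday.
2689 mod 7 = 1, so 2689 days after a Thursday is Thursday + 1 = Friday.

Friday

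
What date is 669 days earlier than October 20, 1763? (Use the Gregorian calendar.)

−365 (one year) → Oct 20, 1762 (304 left).
−20 → Sep 30, 1762 (end of Sep, 30 days; 284 left).
−30 → Aug 31, 1762 (end of Aug, 31 days; 254 left).
−31 → Jul 31, 1762 (end of Jul, 31 days; 223 left).
−31 → Jun 30, 1762 (end of Jun, 30 days; 192 left).
−30 → May 31, 1762 (end of May, 31 days; 162 left).
−31 → Apr 30, 1762 (end of Apr, 30 days; 131 left).
−30 → Mar 31, 1762 (end of Mar, 31 days; 101 left).
−31 → Feb 28, 1762 (end of Feb, 28 days; 70 left).
−28 → Jan 31, 1762 (end of Jan, 31 days; 42 left).
−31 → Dec 31, 1761 (end of Dec, 31 days; 11 left).
−11 → Dec 20, 1761.

December 20, 1761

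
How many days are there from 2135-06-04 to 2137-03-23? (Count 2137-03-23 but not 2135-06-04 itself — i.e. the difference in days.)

Jun 4, 2135 → Jun 4, 2136: 366 days (Feb 29, 2136 is in that span).
Jun 4, 2136 → Jul 4, 2136: 30 days (June has 30).
Jul 4, 2136 → Aug 4, 2136: 31 days (July has 31).
Aug 4, 2136 → Sep 4, 2136: 31 days (August has 31).
Sep 4, 2136 → Oct 4, 2136: 30 days (September has 30).
Oct 4, 2136 → Nov 4, 2136: 31 days (October has 31).
Nov 4, 2136 → Dec 4, 2136: 30 days (November has 30).
Dec 4, 2136 → Jan 4, 2137: 31 days (December has 31).
Jan 4, 2137 → Feb 4, 2137: 31 days (January has 31).
Feb 4, 2137 → Mar 4, 2137: 28 days (February has 28).
Mar 4, 2137 → Mar 23, 2137: 19 days.
Total: 658 days.

658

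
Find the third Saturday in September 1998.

September 19, 1998

September 1, 1998 is a Tuesday.
The first Saturday is therefore September 5 (4 days later).
The third Saturday is 5 + 2×7 = September 19.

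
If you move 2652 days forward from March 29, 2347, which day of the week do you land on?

Friday

First find the weekday of Mar 29, 2347. Doomsday rule: the anchor day for the 2300s is Wednesday. For year 47: 47÷12 = 3 r 11, and 11÷4 = 2, so 3+11+2 = 16.
Wednesday + 16 ≡ Friday — that's 2347's doomsday.
In March the doomsday date is Mar 14.
Mar 29 is 15 days after Mar 14; 15 mod 7 = 1, so Friday + 1 = Saturday.
2652 mod 7 = 6, so 2652 days after a Saturday is Saturday + 6 = Friday.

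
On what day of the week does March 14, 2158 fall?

Tuesday

Doomsday rule: the anchor day for the 2100s is Sunday. For year 58: 58÷12 = 4 r 10, and 10÷4 = 2, so 4+10+2 = 16.
Sunday + 16 ≡ Tuesday — that's 2158's doomsday.
In March the doomsday date is Mar 14.
Mar 14 is the doomsday itself: Tuesday.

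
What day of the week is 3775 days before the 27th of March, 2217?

First find the weekday of Mar 27, 2217. Doomsday rule: the anchor day for the 2200s is Friday. For year 17: 17÷12 = 1 r 5, and 5÷4 = 1, so 1+5+1 = 7.
Friday + 7 ≡ Friday — that's 2217's doomsday.
In March the doomsday date is Mar 14.
Mar 27 is 13 days after Mar 14; 13 mod 7 = 6, so Friday + 6 = Thursday.
3775 mod 7 = 2, so 3775 days before a Thursday is Thursday − 2 = Tuesday.

Tuesday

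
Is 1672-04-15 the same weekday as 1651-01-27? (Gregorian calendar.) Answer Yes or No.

Yes

From Jan 27, 1651 to Apr 15, 1672 is 7749 days.
7749 mod 7 = 0, so they are the same weekday.
(Jan 27, 1651 is a Friday; Apr 15, 1672 is a Friday.)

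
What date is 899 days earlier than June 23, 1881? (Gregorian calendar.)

−365 (one year) → Jun 23, 1880 (534 left).
−366 (one year; includes Feb 29, 1880) → Jun 23, 1879 (168 left).
−23 → May 31, 1879 (end of May, 31 days; 145 left).
−31 → Apr 30, 1879 (end of Apr, 30 days; 114 left).
−30 → Mar 31, 1879 (end of Mar, 31 days; 84 left).
−31 → Feb 28, 1879 (end of Feb, 28 days; 53 left).
−28 → Jan 31, 1879 (end of Jan, 31 days; 25 left).
−25 → Jan 6, 1879.

January 6, 1879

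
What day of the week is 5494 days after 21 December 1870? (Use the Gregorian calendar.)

First find the weekday of Dec 21, 1870. Doomsday rule: the anchor day for the 1800s is Friday. For year 70: 70÷12 = 5 r 10, and 10÷4 = 2, so 5+10+2 = 17.
Friday + 17 ≡ Monday — that's 1870's doomsday.
In December the doomsday date is Dec 12.
Dec 21 is 9 days after Dec 12; 9 mod 7 = 2, so Monday + 2 = Wednesday.
5494 mod 7 = 6, so 5494 days after a Wednesday is Wednesday + 6 = Tuesday.

Tuesday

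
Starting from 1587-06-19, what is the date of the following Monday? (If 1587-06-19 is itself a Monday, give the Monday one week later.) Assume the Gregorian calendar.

June 22, 1587

Jun 19, 1587 is a Friday.
From Friday to the next Monday is 3 days.
Jun 19, 1587 + 3 = Jun 22, 1587.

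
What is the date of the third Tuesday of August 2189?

August 18, 2189

August 1, 2189 is a Saturday.
The first Tuesday is therefore August 4 (3 days later).
The third Tuesday is 4 + 2×7 = August 18.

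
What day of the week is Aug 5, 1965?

Doomsday rule: the anchor day for the 1900s is Wednesday. For year 65: 65÷12 = 5 r 5, and 5÷4 = 1, so 5+5+1 = 11.
Wednesday + 11 ≡ Sunday — that's 1965's doomsday.
In August the doomsday date is Aug 8.
Aug 5 is 3 days before Aug 8; 3 mod 7 = 3, so Sunday − 3 = Thursday.

Thursday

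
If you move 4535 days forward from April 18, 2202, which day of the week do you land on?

First find the weekday of Apr 18, 2202. Doomsday rule: the anchor day for the 2200s is Friday. For year 02: 2÷12 = 0 r 2, and 2÷4 = 0, so 0+2+0 = 2.
Friday + 2 ≡ Sunday — that's 2202's doomsday.
In April the doomsday date is Apr 4.
Apr 18 is 14 days after Apr 4; 14 mod 7 = 0, so Sunday + 0 = Sunday.
4535 mod 7 = 6, so 4535 days after a Sunday is Sunday + 6 = Saturday.

Saturday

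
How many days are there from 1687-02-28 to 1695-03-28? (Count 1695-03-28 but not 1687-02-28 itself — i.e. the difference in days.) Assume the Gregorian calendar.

Feb 28, 1687 → Feb 28, 1688: 365 days.
Feb 28, 1688 → Feb 28, 1689: 366 days (Feb 29, 1688 is in that span).
Feb 28, 1689 → Feb 28, 1690: 365 days.
Feb 28, 1690 → Feb 28, 1691: 365 days.
Feb 28, 1691 → Feb 28, 1692: 365 days.
Feb 28, 1692 → Feb 28, 1693: 366 days (Feb 29, 1692 is in that span).
Feb 28, 1693 → Feb 28, 1694: 365 days.
Feb 28, 1694 → Mar 28, 1694: 28 days (February has 28).
Mar 28, 1694 → Apr 28, 1694: 31 days (March has 31).
Apr 28, 1694 → May 28, 1694: 30 days (April has 30).
May 28, 1694 → Jun 28, 1694: 31 days (May has 31).
Jun 28, 1694 → Jul 28, 1694: 30 days (June has 30).
Jul 28, 1694 → Aug 28, 1694: 31 days (July has 31).
Aug 28, 1694 → Sep 28, 1694: 31 days (August has 31).
Sep 28, 1694 → Oct 28, 1694: 30 days (September has 30).
Oct 28, 1694 → Nov 28, 1694: 31 days (October has 31).
Nov 28, 1694 → Dec 28, 1694: 30 days (November has 30).
Dec 28, 1694 → Jan 28, 1695: 31 days (December has 31).
Jan 28, 1695 → Feb 28, 1695: 31 days (January has 31).
Feb 28, 1695 → Mar 28, 1695: 28 days.
Total: 2950 days.

2950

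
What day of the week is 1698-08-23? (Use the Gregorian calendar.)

Saturday

Doomsday rule: the anchor day for the 1600s is Tuesday. For year 98: 98÷12 = 8 r 2, and 2÷4 = 0, so 8+2+0 = 10.
Tuesday + 10 ≡ Friday — that's 1698's doomsday.
In August the doomsday date is Aug 8.
Aug 23 is 15 days after Aug 8; 15 mod 7 = 1, so Friday + 1 = Saturday.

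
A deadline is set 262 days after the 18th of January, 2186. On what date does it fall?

Jan has 31 days: +14 → Feb 1, 2186 (248 left).
Feb has 28 days: +28 → Mar 1, 2186 (220 left).
Mar has 31 days: +31 → Apr 1, 2186 (189 left).
Apr has 30 days: +30 → May 1, 2186 (159 left).
May has 31 days: +31 → Jun 1, 2186 (128 left).
Jun has 30 days: +30 → Jul 1, 2186 (98 left).
Jul has 31 days: +31 → Aug 1, 2186 (67 left).
Aug has 31 days: +31 → Sep 1, 2186 (36 left).
Sep has 30 days: +30 → Oct 1, 2186 (6 left).
+6 → Oct 7, 2186.

October 7, 2186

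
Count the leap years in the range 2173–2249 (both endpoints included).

Multiples of 4 in [2173,2249]: 19.
Of those, multiples of 100: 1 (not leap unless ÷400).
Multiples of 400: 0.
Leap years = 19 − 1 + 0 = 18.

18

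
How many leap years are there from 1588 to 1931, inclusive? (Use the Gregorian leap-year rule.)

83

Multiples of 4 in [1588,1931]: 86.
Of those, multiples of 100: 4 (not leap unless ÷400).
Multiples of 400: 1.
Leap years = 86 − 4 + 1 = 83.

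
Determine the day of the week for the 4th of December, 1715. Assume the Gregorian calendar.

Wednesday

Doomsday rule: the anchor day for the 1700s is Sunday. For year 15: 15÷12 = 1 r 3, and 3÷4 = 0, so 1+3+0 = 4.
Sunday + 4 ≡ Thursday — that's 1715's doomsday.
In December the doomsday date is Dec 12.
Dec 4 is 8 days before Dec 12; 8 mod 7 = 1, so Thursday − 1 = Wednesday.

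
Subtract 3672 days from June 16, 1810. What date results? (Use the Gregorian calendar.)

−365 (one year) → Jun 16, 1809 (3307 left).
−365 (one year) → Jun 16, 1808 (2942 left).
−366 (one year; includes Feb 29, 1808) → Jun 16, 1807 (2576 left).
−365 (one year) → Jun 16, 1806 (2211 left).
−365 (one year) → Jun 16, 1805 (1846 left).
−365 (one year) → Jun 16, 1804 (1481 left).
−366 (one year; includes Feb 29, 1804) → Jun 16, 1803 (1115 left).
−365 (one year) → Jun 16, 1802 (750 left).
−365 (one year) → Jun 16, 1801 (385 left).
−16 → May 31, 1801 (end of May, 31 days; 369 left).
−31 → Apr 30, 1801 (end of Apr, 30 days; 338 left).
−30 → Mar 31, 1801 (end of Mar, 31 days; 308 left).
−31 → Feb 28, 1801 (end of Feb, 28 days; 277 left).
−28 → Jan 31, 1801 (end of Jan, 31 days; 249 left).
−31 → Dec 31, 1800 (end of Dec, 31 days; 218 left).
−31 → Nov 30, 1800 (end of Nov, 30 days; 187 left).
−30 → Oct 31, 1800 (end of Oct, 31 days; 157 left).
−31 → Sep 30, 1800 (end of Sep, 30 days; 126 left).
−30 → Aug 31, 1800 (end of Aug, 31 days; 96 left).
−31 → Jul 31, 1800 (end of Jul, 31 days; 65 left).
−31 → Jun 30, 1800 (end of Jun, 30 days; 34 left).
−30 → May 31, 1800 (end of May, 31 days; 4 left).
−4 → May 27, 1800.

May 27, 1800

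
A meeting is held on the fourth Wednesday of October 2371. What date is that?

October 1, 2371 is a Friday.
The first Wednesday is therefore October 6 (5 days later).
The fourth Wednesday is 6 + 3×7 = October 27.

October 27, 2371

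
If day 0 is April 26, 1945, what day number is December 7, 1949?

1686

Apr 26, 1945 → Apr 26, 1946: 365 days.
Apr 26, 1946 → Apr 26, 1947: 365 days.
Apr 26, 1947 → Apr 26, 1948: 366 days (Feb 29, 1948 is in that span).
Apr 26, 1948 → Apr 26, 1949: 365 days.
Apr 26, 1949 → May 26, 1949: 30 days (April has 30).
May 26, 1949 → Jun 26, 1949: 31 days (May has 31).
Jun 26, 1949 → Jul 26, 1949: 30 days (June has 30).
Jul 26, 1949 → Aug 26, 1949: 31 days (July has 31).
Aug 26, 1949 → Sep 26, 1949: 31 days (August has 31).
Sep 26, 1949 → Oct 26, 1949: 30 days (September has 30).
Oct 26, 1949 → Nov 26, 1949: 31 days (October has 31).
Nov 26, 1949 → Dec 7, 1949: 11 days.
Total: 1686 days.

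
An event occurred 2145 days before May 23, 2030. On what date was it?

July 8, 2024

−365 (one year) → May 23, 2029 (1780 left).
−365 (one year) → May 23, 2028 (1415 left).
−366 (one year; includes Feb 29, 2028) → May 23, 2027 (1049 left).
−365 (one year) → May 23, 2026 (684 left).
−365 (one year) → May 23, 2025 (319 left).
−23 → Apr 30, 2025 (end of Apr, 30 days; 296 left).
−30 → Mar 31, 2025 (end of Mar, 31 days; 266 left).
−31 → Feb 28, 2025 (end of Feb, 28 days; 235 left).
−28 → Jan 31, 2025 (end of Jan, 31 days; 207 left).
−31 → Dec 31, 2024 (end of Dec, 31 days; 176 left).
−31 → Nov 30, 2024 (end of Nov, 30 days; 145 left).
−30 → Oct 31, 2024 (end of Oct, 31 days; 115 left).
−31 → Sep 30, 2024 (end of Sep, 30 days; 84 left).
−30 → Aug 31, 2024 (end of Aug, 31 days; 54 left).
−31 → Jul 31, 2024 (end of Jul, 31 days; 23 left).
−23 → Jul 8, 2024.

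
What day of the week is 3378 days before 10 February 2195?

First find the weekday of Feb 10, 2195. Doomsday rule: the anchor day for the 2100s is Sunday. For year 95: 95÷12 = 7 r 11, and 11÷4 = 2, so 7+11+2 = 20.
Sunday + 20 ≡ Saturday — that's 2195's doomsday.
In February the doomsday date is Feb 28 (2195 is not a leap year).
Feb 10 is 18 days before Feb 28; 18 mod 7 = 4, so Saturday − 4 = Tuesday.
3378 mod 7 = 4, so 3378 days before a Tuesday is Tuesday − 4 = Friday.

Friday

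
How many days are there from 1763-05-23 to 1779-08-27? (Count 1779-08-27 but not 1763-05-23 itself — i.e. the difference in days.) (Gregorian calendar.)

May 23, 1763 → May 23, 1764: 366 days (Feb 29, 1764 is in that span).
May 23, 1764 → May 23, 1765: 365 days.
May 23, 1765 → May 23, 1766: 365 days.
May 23, 1766 → May 23, 1767: 365 days.
May 23, 1767 → May 23, 1768: 366 days (Feb 29, 1768 is in that span).
May 23, 1768 → May 23, 1769: 365 days.
May 23, 1769 → May 23, 1770: 365 days.
May 23, 1770 → May 23, 1771: 365 days.
May 23, 1771 → May 23, 1772: 366 days (Feb 29, 1772 is in that span).
May 23, 1772 → May 23, 1773: 365 days.
May 23, 1773 → May 23, 1774: 365 days.
May 23, 1774 → May 23, 1775: 365 days.
May 23, 1775 → May 23, 1776: 366 days (Feb 29, 1776 is in that span).
May 23, 1776 → May 23, 1777: 365 days.
May 23, 1777 → May 23, 1778: 365 days.
May 23, 1778 → May 23, 1779: 365 days.
May 23, 1779 → Jun 23, 1779: 31 days (May has 31).
Jun 23, 1779 → Jul 23, 1779: 30 days (June has 30).
Jul 23, 1779 → Aug 23, 1779: 31 days (July has 31).
Aug 23, 1779 → Aug 27, 1779: 4 days.
Total: 5940 days.

5940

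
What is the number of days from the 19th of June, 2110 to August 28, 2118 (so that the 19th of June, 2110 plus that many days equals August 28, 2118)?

2992

Jun 19, 2110 → Jun 19, 2111: 365 days.
Jun 19, 2111 → Jun 19, 2112: 366 days (Feb 29, 2112 is in that span).
Jun 19, 2112 → Jun 19, 2113: 365 days.
Jun 19, 2113 → Jun 19, 2114: 365 days.
Jun 19, 2114 → Jun 19, 2115: 365 days.
Jun 19, 2115 → Jun 19, 2116: 366 days (Feb 29, 2116 is in that span).
Jun 19, 2116 → Jun 19, 2117: 365 days.
Jun 19, 2117 → Jun 19, 2118: 365 days.
Jun 19, 2118 → Jul 19, 2118: 30 days (June has 30).
Jul 19, 2118 → Aug 19, 2118: 31 days (July has 31).
Aug 19, 2118 → Aug 28, 2118: 9 days.
Total: 2992 days.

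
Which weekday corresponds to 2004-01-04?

Sunday

January 1, 2004 is a Thursday.
Jan 1, 2004 → Jan 4, 2004: 3 days.
Total: 3 days.
3 mod 7 = 3, so Thursday + 3 = Sunday.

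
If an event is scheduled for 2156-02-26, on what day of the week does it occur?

Doomsday rule: the anchor day for the 2100s is Sunday. For year 56: 56÷12 = 4 r 8, and 8÷4 = 2, so 4+8+2 = 14.
Sunday + 14 ≡ Sunday — that's 2156's doomsday.
In February the doomsday date is Feb 29 (2156 is a leap year (divisible by 4)).
Feb 26 is 3 days before Feb 29; 3 mod 7 = 3, so Sunday − 3 = Thursday.

Thursday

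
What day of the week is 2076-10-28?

Wednesday

Doomsday rule: the anchor day for the 2000s is Tuesday. For year 76: 76÷12 = 6 r 4, and 4÷4 = 1, so 6+4+1 = 11.
Tuesday + 11 ≡ Saturday — that's 2076's doomsday.
In October the doomsday date is Oct 10.
Oct 28 is 18 days after Oct 10; 18 mod 7 = 4, so Saturday + 4 = Wednesday.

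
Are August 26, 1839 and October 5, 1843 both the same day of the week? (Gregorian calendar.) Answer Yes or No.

From Aug 26, 1839 to Oct 5, 1843 is 1501 days.
1501 mod 7 = 3, so they are different weekdays.
(Aug 26, 1839 is a Monday; Oct 5, 1843 is a Thursday.)

No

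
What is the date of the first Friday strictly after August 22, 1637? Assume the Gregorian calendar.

Aug 22, 1637 is a Saturday.
From Saturday to the next Friday is 6 days.
Aug 22, 1637 + 6 = Aug 28, 1637.

August 28, 1637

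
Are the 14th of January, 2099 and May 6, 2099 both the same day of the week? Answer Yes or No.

From Jan 14, 2099 to May 6, 2099 is 112 days.
112 mod 7 = 0, so they are the same weekday.
(Jan 14, 2099 is a Wednesday; May 6, 2099 is a Wednesday.)

Yes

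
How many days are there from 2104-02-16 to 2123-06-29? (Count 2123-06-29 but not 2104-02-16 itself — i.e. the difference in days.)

7073

Feb 16, 2104 → Feb 16, 2105: 366 days (Feb 29, 2104 is in that span).
Feb 16, 2105 → Feb 16, 2106: 365 days.
Feb 16, 2106 → Feb 16, 2107: 365 days.
Feb 16, 2107 → Feb 16, 2108: 365 days.
Feb 16, 2108 → Feb 16, 2109: 366 days (Feb 29, 2108 is in that span).
Feb 16, 2109 → Feb 16, 2110: 365 days.
Feb 16, 2110 → Feb 16, 2111: 365 days.
Feb 16, 2111 → Feb 16, 2112: 365 days.
Feb 16, 2112 → Feb 16, 2113: 366 days (Feb 29, 2112 is in that span).
Feb 16, 2113 → Feb 16, 2114: 365 days.
Feb 16, 2114 → Feb 16, 2115: 365 days.
Feb 16, 2115 → Feb 16, 2116: 365 days.
Feb 16, 2116 → Feb 16, 2117: 366 days (Feb 29, 2116 is in that span).
Feb 16, 2117 → Feb 16, 2118: 365 days.
Feb 16, 2118 → Feb 16, 2119: 365 days.
Feb 16, 2119 → Feb 16, 2120: 365 days.
Feb 16, 2120 → Feb 16, 2121: 366 days (Feb 29, 2120 is in that span).
Feb 16, 2121 → Feb 16, 2122: 365 days.
Feb 16, 2122 → Feb 16, 2123: 365 days.
Feb 16, 2123 → Mar 16, 2123: 28 days (February has 28).
Mar 16, 2123 → Apr 16, 2123: 31 days (March has 31).
Apr 16, 2123 → May 16, 2123: 30 days (April has 30).
May 16, 2123 → Jun 16, 2123: 31 days (May has 31).
Jun 16, 2123 → Jun 29, 2123: 13 days.
Total: 7073 days.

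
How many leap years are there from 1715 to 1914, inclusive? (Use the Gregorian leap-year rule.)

Multiples of 4 in [1715,1914]: 50.
Of those, multiples of 100: 2 (not leap unless ÷400).
Multiples of 400: 0.
Leap years = 50 − 2 + 0 = 48.

48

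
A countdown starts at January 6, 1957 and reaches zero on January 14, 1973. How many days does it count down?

Jan 6, 1957 → Jan 6, 1958: 365 days.
Jan 6, 1958 → Jan 6, 1959: 365 days.
Jan 6, 1959 → Jan 6, 1960: 365 days.
Jan 6, 1960 → Jan 6, 1961: 366 days (Feb 29, 1960 is in that span).
Jan 6, 1961 → Jan 6, 1962: 365 days.
Jan 6, 1962 → Jan 6, 1963: 365 days.
Jan 6, 1963 → Jan 6, 1964: 365 days.
Jan 6, 1964 → Jan 6, 1965: 366 days (Feb 29, 1964 is in that span).
Jan 6, 1965 → Jan 6, 1966: 365 days.
Jan 6, 1966 → Jan 6, 1967: 365 days.
Jan 6, 1967 → Jan 6, 1968: 365 days.
Jan 6, 1968 → Jan 6, 1969: 366 days (Feb 29, 1968 is in that span).
Jan 6, 1969 → Jan 6, 1970: 365 days.
Jan 6, 1970 → Jan 6, 1971: 365 days.
Jan 6, 1971 → Jan 6, 1972: 365 days.
Jan 6, 1972 → Feb 6, 1972: 31 days (January has 31).
Feb 6, 1972 → Mar 6, 1972: 29 days (February has 29).
Mar 6, 1972 → Apr 6, 1972: 31 days (March has 31).
Apr 6, 1972 → May 6, 1972: 30 days (April has 30).
May 6, 1972 → Jun 6, 1972: 31 days (May has 31).
Jun 6, 1972 → Jul 6, 1972: 30 days (June has 30).
Jul 6, 1972 → Aug 6, 1972: 31 days (July has 31).
Aug 6, 1972 → Sep 6, 1972: 31 days (August has 31).
Sep 6, 1972 → Oct 6, 1972: 30 days (September has 30).
Oct 6, 1972 → Nov 6, 1972: 31 days (October has 31).
Nov 6, 1972 → Dec 6, 1972: 30 days (November has 30).
Dec 6, 1972 → Jan 6, 1973: 31 days (December has 31).
Jan 6, 1973 → Jan 14, 1973: 8 days.
Total: 5852 days.

5852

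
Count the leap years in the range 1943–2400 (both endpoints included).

Multiples of 4 in [1943,2400]: 115.
Of those, multiples of 100: 5 (not leap unless ÷400).
Multiples of 400: 2.
Leap years = 115 − 5 + 2 = 112.

112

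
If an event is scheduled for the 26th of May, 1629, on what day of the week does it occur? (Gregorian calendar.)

Doomsday rule: the anchor day for the 1600s is Tuesday. For year 29: 29÷12 = 2 r 5, and 5÷4 = 1, so 2+5+1 = 8.
Tuesday + 8 ≡ Wednesday — that's 1629's doomsday.
In May the doomsday date is May 9.
May 26 is 17 days after May 9; 17 mod 7 = 3, so Wednesday + 3 = Saturday.

Saturday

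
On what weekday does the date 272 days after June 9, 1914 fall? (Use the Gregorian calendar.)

Monday

Jun 9, 1914 is a Tuesday.
272 mod 7 = 6, so 272 days after a Tuesday is Tuesday + 6 = Monday.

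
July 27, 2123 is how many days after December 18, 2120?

Dec 18, 2120 → Dec 18, 2121: 365 days.
Dec 18, 2121 → Dec 18, 2122: 365 days.
Dec 18, 2122 → Jan 18, 2123: 31 days (December has 31).
Jan 18, 2123 → Feb 18, 2123: 31 days (January has 31).
Feb 18, 2123 → Mar 18, 2123: 28 days (February has 28).
Mar 18, 2123 → Apr 18, 2123: 31 days (March has 31).
Apr 18, 2123 → May 18, 2123: 30 days (April has 30).
May 18, 2123 → Jun 18, 2123: 31 days (May has 31).
Jun 18, 2123 → Jul 18, 2123: 30 days (June has 30).
Jul 18, 2123 → Jul 27, 2123: 9 days.
Total: 951 days.

951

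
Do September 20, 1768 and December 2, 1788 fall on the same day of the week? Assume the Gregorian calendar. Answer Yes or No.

From Sep 20, 1768 to Dec 2, 1788 is 7378 days.
7378 mod 7 = 0, so they are the same weekday.
(Sep 20, 1768 is a Tuesday; Dec 2, 1788 is a Tuesday.)

Yes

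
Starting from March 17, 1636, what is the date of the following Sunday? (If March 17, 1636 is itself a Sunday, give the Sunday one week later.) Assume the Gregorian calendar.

Mar 17, 1636 is a Monday.
From Monday to the next Sunday is 6 days.
Mar 17, 1636 + 6 = Mar 23, 1636.

March 23, 1636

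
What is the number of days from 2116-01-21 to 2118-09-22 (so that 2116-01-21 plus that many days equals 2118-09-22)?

975

Jan 21, 2116 → Jan 21, 2117: 366 days (Feb 29, 2116 is in that span).
Jan 21, 2117 → Jan 21, 2118: 365 days.
Jan 21, 2118 → Feb 21, 2118: 31 days (January has 31).
Feb 21, 2118 → Mar 21, 2118: 28 days (February has 28).
Mar 21, 2118 → Apr 21, 2118: 31 days (March has 31).
Apr 21, 2118 → May 21, 2118: 30 days (April has 30).
May 21, 2118 → Jun 21, 2118: 31 days (May has 31).
Jun 21, 2118 → Jul 21, 2118: 30 days (June has 30).
Jul 21, 2118 → Aug 21, 2118: 31 days (July has 31).
Aug 21, 2118 → Sep 21, 2118: 31 days (August has 31).
Sep 21, 2118 → Sep 22, 2118: 1 days.
Total: 975 days.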